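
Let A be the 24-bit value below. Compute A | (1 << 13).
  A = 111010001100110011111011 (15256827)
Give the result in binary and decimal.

Mask = 1 << 13 = 000000000010000000000000
Bit 13 of A is 0, so OR-ing with the mask flips it to 1.
  111010001100110011111011
| 000000000010000000000000
--------------------------
  111010001110110011111011

Answer: 111010001110110011111011 (15265019)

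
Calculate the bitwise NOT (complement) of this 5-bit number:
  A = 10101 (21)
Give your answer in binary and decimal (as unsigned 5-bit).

Flip each bit (0->1, 1->0):
  10101
  01010

Answer: 01010 (10)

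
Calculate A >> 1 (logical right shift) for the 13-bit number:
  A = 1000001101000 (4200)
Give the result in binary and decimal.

Logical shift right by 1: drop the bottom 1 bit(s), prepend 1 zero(s) on the left.
  1000001101000  ->  keep [100000110100], discard [0], prepend 0
= 0100000110100

Answer: 0100000110100 (2100)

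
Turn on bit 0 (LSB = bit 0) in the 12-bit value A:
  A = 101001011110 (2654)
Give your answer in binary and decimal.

Mask = 1 << 0 = 000000000001
Bit 0 of A is 0, so OR-ing with the mask flips it to 1.
  101001011110
| 000000000001
--------------
  101001011111

Answer: 101001011111 (2655)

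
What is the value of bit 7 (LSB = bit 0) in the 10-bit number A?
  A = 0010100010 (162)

Bit 7 is the 8th from the right.
  0010100010
    ^
That bit is 1.

Answer: 1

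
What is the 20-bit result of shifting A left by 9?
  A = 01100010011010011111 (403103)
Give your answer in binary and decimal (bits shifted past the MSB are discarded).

Shift left by 9: drop the top 9 bit(s), append 9 zero(s) on the right.
  01100010011010011111  ->  discard [011000100], keep [11010011111], append 000000000
= 11010011111000000000

Answer: 11010011111000000000 (867840)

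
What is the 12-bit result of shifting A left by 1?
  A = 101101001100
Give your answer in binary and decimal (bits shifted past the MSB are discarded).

Shift left by 1: drop the top 1 bit(s), append 1 zero(s) on the right.
  101101001100  ->  discard [1], keep [01101001100], append 0
= 011010011000

Answer: 011010011000 (1688)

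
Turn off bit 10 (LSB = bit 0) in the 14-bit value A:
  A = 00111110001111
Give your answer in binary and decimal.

Mask = ~(1 << 10) = 11101111111111
Bit 10 of A is 1, so AND-ing with the mask clears it to 0.
  00111110001111
& 11101111111111
----------------
  00101110001111

Answer: 00101110001111 (2959)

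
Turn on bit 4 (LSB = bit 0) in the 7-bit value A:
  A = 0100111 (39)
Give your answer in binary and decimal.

Mask = 1 << 4 = 0010000
Bit 4 of A is 0, so OR-ing with the mask flips it to 1.
  0100111
| 0010000
---------
  0110111

Answer: 0110111 (55)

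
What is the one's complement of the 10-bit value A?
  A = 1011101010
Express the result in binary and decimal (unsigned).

Flip each bit (0->1, 1->0):
  1011101010
  0100010101

Answer: 0100010101 (277)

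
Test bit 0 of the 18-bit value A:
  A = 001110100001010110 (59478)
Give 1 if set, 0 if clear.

Bit 0 is the 1st from the right.
  001110100001010110
                   ^
That bit is 0.

Answer: 0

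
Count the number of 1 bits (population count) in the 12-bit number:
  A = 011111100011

011111100011
1-bits at positions (from bit 0 = LSB): 0, 1, 5, 6, 7, 8, 9, 10
Count = 8

Answer: 8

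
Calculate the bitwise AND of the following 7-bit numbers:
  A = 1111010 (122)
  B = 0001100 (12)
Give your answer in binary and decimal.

Apply & to each column (1 only where both bits are 1):
  1111010
& 0001100
---------
  0001000

Answer: 0001000 (8)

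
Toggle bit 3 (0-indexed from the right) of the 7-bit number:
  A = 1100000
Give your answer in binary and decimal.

Mask = 1 << 3 = 0001000
Bit 3 of A is 0; XOR with the mask flips it to 1.
  1100000
^ 0001000
---------
  1101000

Answer: 1101000 (104)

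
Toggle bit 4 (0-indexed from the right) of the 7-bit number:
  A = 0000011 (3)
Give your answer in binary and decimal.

Mask = 1 << 4 = 0010000
Bit 4 of A is 0; XOR with the mask flips it to 1.
  0000011
^ 0010000
---------
  0010011

Answer: 0010011 (19)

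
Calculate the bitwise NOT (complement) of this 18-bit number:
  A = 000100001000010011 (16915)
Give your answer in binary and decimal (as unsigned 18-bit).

Flip each bit (0->1, 1->0):
  000100001000010011
  111011110111101100

Answer: 111011110111101100 (245228)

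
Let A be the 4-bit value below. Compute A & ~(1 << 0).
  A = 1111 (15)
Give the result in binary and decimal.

Mask = ~(1 << 0) = 1110
Bit 0 of A is 1, so AND-ing with the mask clears it to 0.
  1111
& 1110
------
  1110

Answer: 1110 (14)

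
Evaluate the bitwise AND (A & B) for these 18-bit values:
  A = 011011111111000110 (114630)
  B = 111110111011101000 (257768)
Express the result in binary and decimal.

Apply & to each column (1 only where both bits are 1):
  011011111111000110
& 111110111011101000
--------------------
  011010111011000000

Answer: 011010111011000000 (110272)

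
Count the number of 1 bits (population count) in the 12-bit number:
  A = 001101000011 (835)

001101000011
1-bits at positions (from bit 0 = LSB): 0, 1, 6, 8, 9
Count = 5

Answer: 5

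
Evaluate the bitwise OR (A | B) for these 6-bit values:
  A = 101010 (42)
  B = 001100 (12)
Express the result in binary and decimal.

Apply | to each column (1 where either bit is 1):
  101010
| 001100
--------
  101110

Answer: 101110 (46)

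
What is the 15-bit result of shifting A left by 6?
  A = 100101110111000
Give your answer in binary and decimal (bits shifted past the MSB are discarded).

Shift left by 6: drop the top 6 bit(s), append 6 zero(s) on the right.
  100101110111000  ->  discard [100101], keep [110111000], append 000000
= 110111000000000

Answer: 110111000000000 (28160)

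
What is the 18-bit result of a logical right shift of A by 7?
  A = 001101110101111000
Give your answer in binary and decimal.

Logical shift right by 7: drop the bottom 7 bit(s), prepend 7 zero(s) on the left.
  001101110101111000  ->  keep [00110111010], discard [1111000], prepend 0000000
= 000000000110111010

Answer: 000000000110111010 (442)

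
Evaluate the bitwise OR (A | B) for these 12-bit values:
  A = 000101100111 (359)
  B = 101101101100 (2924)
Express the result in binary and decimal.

Apply | to each column (1 where either bit is 1):
  000101100111
| 101101101100
--------------
  101101101111

Answer: 101101101111 (2927)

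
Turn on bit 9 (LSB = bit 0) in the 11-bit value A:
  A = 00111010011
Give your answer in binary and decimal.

Mask = 1 << 9 = 01000000000
Bit 9 of A is 0, so OR-ing with the mask flips it to 1.
  00111010011
| 01000000000
-------------
  01111010011

Answer: 01111010011 (979)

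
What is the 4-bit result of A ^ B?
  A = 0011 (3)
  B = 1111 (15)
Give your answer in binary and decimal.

Apply ^ to each column (1 where bits differ):
  0011
^ 1111
------
  1100

Answer: 1100 (12)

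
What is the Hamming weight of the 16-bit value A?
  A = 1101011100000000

1101011100000000
1-bits at positions (from bit 0 = LSB): 8, 9, 10, 12, 14, 15
Count = 6

Answer: 6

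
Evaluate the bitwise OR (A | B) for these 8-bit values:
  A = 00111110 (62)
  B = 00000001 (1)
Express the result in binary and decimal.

Apply | to each column (1 where either bit is 1):
  00111110
| 00000001
----------
  00111111

Answer: 00111111 (63)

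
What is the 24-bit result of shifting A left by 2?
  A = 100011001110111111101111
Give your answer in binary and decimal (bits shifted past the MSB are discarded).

Shift left by 2: drop the top 2 bit(s), append 2 zero(s) on the right.
  100011001110111111101111  ->  discard [10], keep [0011001110111111101111], append 00
= 001100111011111110111100

Answer: 001100111011111110111100 (3391420)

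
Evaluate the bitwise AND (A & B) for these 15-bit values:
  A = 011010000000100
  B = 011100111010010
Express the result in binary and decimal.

Apply & to each column (1 only where both bits are 1):
  011010000000100
& 011100111010010
-----------------
  011000000000000

Answer: 011000000000000 (12288)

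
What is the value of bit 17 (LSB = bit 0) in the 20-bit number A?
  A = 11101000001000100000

Bit 17 is the 18th from the right.
  11101000001000100000
    ^
That bit is 1.

Answer: 1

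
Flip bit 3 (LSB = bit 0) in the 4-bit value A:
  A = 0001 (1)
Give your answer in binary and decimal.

Mask = 1 << 3 = 1000
Bit 3 of A is 0; XOR with the mask flips it to 1.
  0001
^ 1000
------
  1001

Answer: 1001 (9)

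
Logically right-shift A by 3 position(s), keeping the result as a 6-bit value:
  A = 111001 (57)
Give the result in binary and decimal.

Logical shift right by 3: drop the bottom 3 bit(s), prepend 3 zero(s) on the left.
  111001  ->  keep [111], discard [001], prepend 000
= 000111

Answer: 000111 (7)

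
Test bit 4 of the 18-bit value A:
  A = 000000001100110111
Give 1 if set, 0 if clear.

Bit 4 is the 5th from the right.
  000000001100110111
               ^
That bit is 1.

Answer: 1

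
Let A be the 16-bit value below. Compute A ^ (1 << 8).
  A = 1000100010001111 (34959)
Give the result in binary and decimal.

Mask = 1 << 8 = 0000000100000000
Bit 8 of A is 0; XOR with the mask flips it to 1.
  1000100010001111
^ 0000000100000000
------------------
  1000100110001111

Answer: 1000100110001111 (35215)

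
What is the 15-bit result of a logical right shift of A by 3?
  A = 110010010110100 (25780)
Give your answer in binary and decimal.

Logical shift right by 3: drop the bottom 3 bit(s), prepend 3 zero(s) on the left.
  110010010110100  ->  keep [110010010110], discard [100], prepend 000
= 000110010010110

Answer: 000110010010110 (3222)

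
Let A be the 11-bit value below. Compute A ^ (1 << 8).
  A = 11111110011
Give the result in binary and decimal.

Mask = 1 << 8 = 00100000000
Bit 8 of A is 1; XOR with the mask flips it to 0.
  11111110011
^ 00100000000
-------------
  11011110011

Answer: 11011110011 (1779)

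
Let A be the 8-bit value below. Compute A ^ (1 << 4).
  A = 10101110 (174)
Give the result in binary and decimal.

Mask = 1 << 4 = 00010000
Bit 4 of A is 0; XOR with the mask flips it to 1.
  10101110
^ 00010000
----------
  10111110

Answer: 10111110 (190)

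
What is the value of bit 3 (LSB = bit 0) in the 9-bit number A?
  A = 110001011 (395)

Bit 3 is the 4th from the right.
  110001011
       ^
That bit is 1.

Answer: 1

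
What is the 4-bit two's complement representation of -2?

1. Binary of +2:  0010
2. Invert bits:     1101
3. Add 1:           1110

Answer: 1110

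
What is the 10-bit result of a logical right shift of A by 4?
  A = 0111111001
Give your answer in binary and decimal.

Logical shift right by 4: drop the bottom 4 bit(s), prepend 4 zero(s) on the left.
  0111111001  ->  keep [011111], discard [1001], prepend 0000
= 0000011111

Answer: 0000011111 (31)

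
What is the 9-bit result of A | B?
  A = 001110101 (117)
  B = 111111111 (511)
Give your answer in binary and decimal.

Apply | to each column (1 where either bit is 1):
  001110101
| 111111111
-----------
  111111111

Answer: 111111111 (511)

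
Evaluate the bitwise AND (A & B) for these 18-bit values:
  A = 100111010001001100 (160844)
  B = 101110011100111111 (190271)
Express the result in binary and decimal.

Apply & to each column (1 only where both bits are 1):
  100111010001001100
& 101110011100111111
--------------------
  100110010000001100

Answer: 100110010000001100 (156684)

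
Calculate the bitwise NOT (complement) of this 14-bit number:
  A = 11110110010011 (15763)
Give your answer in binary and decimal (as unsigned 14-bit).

Flip each bit (0->1, 1->0):
  11110110010011
  00001001101100

Answer: 00001001101100 (620)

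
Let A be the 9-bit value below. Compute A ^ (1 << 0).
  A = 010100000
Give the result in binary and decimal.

Mask = 1 << 0 = 000000001
Bit 0 of A is 0; XOR with the mask flips it to 1.
  010100000
^ 000000001
-----------
  010100001

Answer: 010100001 (161)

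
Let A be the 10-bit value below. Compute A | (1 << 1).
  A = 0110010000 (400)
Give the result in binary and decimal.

Mask = 1 << 1 = 0000000010
Bit 1 of A is 0, so OR-ing with the mask flips it to 1.
  0110010000
| 0000000010
------------
  0110010010

Answer: 0110010010 (402)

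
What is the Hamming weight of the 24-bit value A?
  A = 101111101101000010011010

101111101101000010011010
1-bits at positions (from bit 0 = LSB): 1, 3, 4, 7, 12, 14, 15, 17, 18, 19, 20, 21, 23
Count = 13

Answer: 13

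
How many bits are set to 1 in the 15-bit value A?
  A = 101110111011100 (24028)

101110111011100
1-bits at positions (from bit 0 = LSB): 2, 3, 4, 6, 7, 8, 10, 11, 12, 14
Count = 10

Answer: 10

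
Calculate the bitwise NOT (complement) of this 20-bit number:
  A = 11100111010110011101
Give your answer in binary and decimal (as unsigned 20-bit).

Flip each bit (0->1, 1->0):
  11100111010110011101
  00011000101001100010

Answer: 00011000101001100010 (100962)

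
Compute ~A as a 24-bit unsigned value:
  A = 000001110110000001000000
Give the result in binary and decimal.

Flip each bit (0->1, 1->0):
  000001110110000001000000
  111110001001111110111111

Answer: 111110001001111110111111 (16293823)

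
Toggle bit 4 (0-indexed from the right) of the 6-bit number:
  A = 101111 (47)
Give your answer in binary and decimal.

Mask = 1 << 4 = 010000
Bit 4 of A is 0; XOR with the mask flips it to 1.
  101111
^ 010000
--------
  111111

Answer: 111111 (63)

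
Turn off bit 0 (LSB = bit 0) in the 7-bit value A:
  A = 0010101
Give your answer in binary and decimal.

Mask = ~(1 << 0) = 1111110
Bit 0 of A is 1, so AND-ing with the mask clears it to 0.
  0010101
& 1111110
---------
  0010100

Answer: 0010100 (20)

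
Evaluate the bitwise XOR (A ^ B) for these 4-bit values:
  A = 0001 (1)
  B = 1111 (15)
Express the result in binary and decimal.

Apply ^ to each column (1 where bits differ):
  0001
^ 1111
------
  1110

Answer: 1110 (14)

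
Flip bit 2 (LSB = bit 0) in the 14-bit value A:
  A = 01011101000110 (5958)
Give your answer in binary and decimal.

Mask = 1 << 2 = 00000000000100
Bit 2 of A is 1; XOR with the mask flips it to 0.
  01011101000110
^ 00000000000100
----------------
  01011101000010

Answer: 01011101000010 (5954)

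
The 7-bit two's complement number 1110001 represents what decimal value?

MSB is 1, so the value is negative. Find the magnitude:
1. Invert bits:  0001110
2. Add 1:        0001111  = 15
3. Apply sign:   -15

Answer: -15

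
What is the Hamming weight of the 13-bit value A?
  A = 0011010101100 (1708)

0011010101100
1-bits at positions (from bit 0 = LSB): 2, 3, 5, 7, 9, 10
Count = 6

Answer: 6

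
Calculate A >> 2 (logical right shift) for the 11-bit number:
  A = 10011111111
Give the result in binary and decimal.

Logical shift right by 2: drop the bottom 2 bit(s), prepend 2 zero(s) on the left.
  10011111111  ->  keep [100111111], discard [11], prepend 00
= 00100111111

Answer: 00100111111 (319)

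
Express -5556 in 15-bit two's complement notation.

1. Binary of +5556:  001010110110100
2. Invert bits:     110101001001011
3. Add 1:           110101001001100

Answer: 110101001001100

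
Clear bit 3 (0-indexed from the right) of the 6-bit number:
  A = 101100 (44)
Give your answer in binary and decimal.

Mask = ~(1 << 3) = 110111
Bit 3 of A is 1, so AND-ing with the mask clears it to 0.
  101100
& 110111
--------
  100100

Answer: 100100 (36)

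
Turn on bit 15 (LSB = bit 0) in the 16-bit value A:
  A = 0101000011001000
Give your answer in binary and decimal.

Mask = 1 << 15 = 1000000000000000
Bit 15 of A is 0, so OR-ing with the mask flips it to 1.
  0101000011001000
| 1000000000000000
------------------
  1101000011001000

Answer: 1101000011001000 (53448)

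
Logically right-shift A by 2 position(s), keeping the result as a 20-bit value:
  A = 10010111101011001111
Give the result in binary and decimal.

Logical shift right by 2: drop the bottom 2 bit(s), prepend 2 zero(s) on the left.
  10010111101011001111  ->  keep [100101111010110011], discard [11], prepend 00
= 00100101111010110011

Answer: 00100101111010110011 (155315)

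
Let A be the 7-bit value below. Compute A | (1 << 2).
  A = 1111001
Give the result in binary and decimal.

Mask = 1 << 2 = 0000100
Bit 2 of A is 0, so OR-ing with the mask flips it to 1.
  1111001
| 0000100
---------
  1111101

Answer: 1111101 (125)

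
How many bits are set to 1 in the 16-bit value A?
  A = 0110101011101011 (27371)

0110101011101011
1-bits at positions (from bit 0 = LSB): 0, 1, 3, 5, 6, 7, 9, 11, 13, 14
Count = 10

Answer: 10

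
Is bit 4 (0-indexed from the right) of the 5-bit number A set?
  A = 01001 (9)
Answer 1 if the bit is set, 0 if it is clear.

Bit 4 is the 5th from the right.
  01001
  ^
That bit is 0.

Answer: 0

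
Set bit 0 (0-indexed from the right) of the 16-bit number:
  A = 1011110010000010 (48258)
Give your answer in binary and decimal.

Mask = 1 << 0 = 0000000000000001
Bit 0 of A is 0, so OR-ing with the mask flips it to 1.
  1011110010000010
| 0000000000000001
------------------
  1011110010000011

Answer: 1011110010000011 (48259)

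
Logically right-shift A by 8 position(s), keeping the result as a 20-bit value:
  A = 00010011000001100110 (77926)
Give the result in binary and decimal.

Logical shift right by 8: drop the bottom 8 bit(s), prepend 8 zero(s) on the left.
  00010011000001100110  ->  keep [000100110000], discard [01100110], prepend 00000000
= 00000000000100110000

Answer: 00000000000100110000 (304)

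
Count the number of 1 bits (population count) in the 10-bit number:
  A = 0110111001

0110111001
1-bits at positions (from bit 0 = LSB): 0, 3, 4, 5, 7, 8
Count = 6

Answer: 6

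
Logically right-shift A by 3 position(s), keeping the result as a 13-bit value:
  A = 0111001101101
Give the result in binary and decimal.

Logical shift right by 3: drop the bottom 3 bit(s), prepend 3 zero(s) on the left.
  0111001101101  ->  keep [0111001101], discard [101], prepend 000
= 0000111001101

Answer: 0000111001101 (461)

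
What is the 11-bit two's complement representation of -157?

1. Binary of +157:  00010011101
2. Invert bits:     11101100010
3. Add 1:           11101100011

Answer: 11101100011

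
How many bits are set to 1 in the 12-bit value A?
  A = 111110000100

111110000100
1-bits at positions (from bit 0 = LSB): 2, 7, 8, 9, 10, 11
Count = 6

Answer: 6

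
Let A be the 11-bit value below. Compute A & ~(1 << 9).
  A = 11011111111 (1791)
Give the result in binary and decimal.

Mask = ~(1 << 9) = 10111111111
Bit 9 of A is 1, so AND-ing with the mask clears it to 0.
  11011111111
& 10111111111
-------------
  10011111111

Answer: 10011111111 (1279)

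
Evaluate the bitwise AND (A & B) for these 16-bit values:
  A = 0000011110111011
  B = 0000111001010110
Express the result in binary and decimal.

Apply & to each column (1 only where both bits are 1):
  0000011110111011
& 0000111001010110
------------------
  0000011000010010

Answer: 0000011000010010 (1554)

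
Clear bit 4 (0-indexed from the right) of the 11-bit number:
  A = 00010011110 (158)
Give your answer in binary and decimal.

Mask = ~(1 << 4) = 11111101111
Bit 4 of A is 1, so AND-ing with the mask clears it to 0.
  00010011110
& 11111101111
-------------
  00010001110

Answer: 00010001110 (142)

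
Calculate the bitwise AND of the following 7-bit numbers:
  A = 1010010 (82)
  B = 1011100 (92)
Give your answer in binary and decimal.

Apply & to each column (1 only where both bits are 1):
  1010010
& 1011100
---------
  1010000

Answer: 1010000 (80)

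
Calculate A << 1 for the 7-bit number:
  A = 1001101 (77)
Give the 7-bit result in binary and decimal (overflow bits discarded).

Shift left by 1: drop the top 1 bit(s), append 1 zero(s) on the right.
  1001101  ->  discard [1], keep [001101], append 0
= 0011010

Answer: 0011010 (26)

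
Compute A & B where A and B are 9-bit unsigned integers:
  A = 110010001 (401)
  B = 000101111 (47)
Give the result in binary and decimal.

Apply & to each column (1 only where both bits are 1):
  110010001
& 000101111
-----------
  000000001

Answer: 000000001 (1)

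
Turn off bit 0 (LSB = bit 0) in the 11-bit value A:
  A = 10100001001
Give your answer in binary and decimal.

Mask = ~(1 << 0) = 11111111110
Bit 0 of A is 1, so AND-ing with the mask clears it to 0.
  10100001001
& 11111111110
-------------
  10100001000

Answer: 10100001000 (1288)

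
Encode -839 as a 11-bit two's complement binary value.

1. Binary of +839:  01101000111
2. Invert bits:     10010111000
3. Add 1:           10010111001

Answer: 10010111001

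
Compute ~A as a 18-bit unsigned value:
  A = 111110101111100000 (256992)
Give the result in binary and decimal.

Flip each bit (0->1, 1->0):
  111110101111100000
  000001010000011111

Answer: 000001010000011111 (5151)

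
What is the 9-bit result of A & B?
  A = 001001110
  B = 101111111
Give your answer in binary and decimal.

Apply & to each column (1 only where both bits are 1):
  001001110
& 101111111
-----------
  001001110

Answer: 001001110 (78)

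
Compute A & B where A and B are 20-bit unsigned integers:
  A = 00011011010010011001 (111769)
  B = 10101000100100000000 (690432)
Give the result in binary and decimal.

Apply & to each column (1 only where both bits are 1):
  00011011010010011001
& 10101000100100000000
----------------------
  00001000000000000000

Answer: 00001000000000000000 (32768)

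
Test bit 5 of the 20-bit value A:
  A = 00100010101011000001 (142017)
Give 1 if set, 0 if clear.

Bit 5 is the 6th from the right.
  00100010101011000001
                ^
That bit is 0.

Answer: 0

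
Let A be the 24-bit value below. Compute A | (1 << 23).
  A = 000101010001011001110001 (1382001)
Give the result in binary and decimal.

Mask = 1 << 23 = 100000000000000000000000
Bit 23 of A is 0, so OR-ing with the mask flips it to 1.
  000101010001011001110001
| 100000000000000000000000
--------------------------
  100101010001011001110001

Answer: 100101010001011001110001 (9770609)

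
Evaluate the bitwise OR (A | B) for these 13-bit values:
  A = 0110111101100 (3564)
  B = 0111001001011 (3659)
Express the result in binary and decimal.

Apply | to each column (1 where either bit is 1):
  0110111101100
| 0111001001011
---------------
  0111111101111

Answer: 0111111101111 (4079)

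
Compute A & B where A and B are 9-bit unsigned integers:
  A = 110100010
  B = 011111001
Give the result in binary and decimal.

Apply & to each column (1 only where both bits are 1):
  110100010
& 011111001
-----------
  010100000

Answer: 010100000 (160)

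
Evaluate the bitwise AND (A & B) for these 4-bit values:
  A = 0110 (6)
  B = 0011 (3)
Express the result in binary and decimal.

Apply & to each column (1 only where both bits are 1):
  0110
& 0011
------
  0010

Answer: 0010 (2)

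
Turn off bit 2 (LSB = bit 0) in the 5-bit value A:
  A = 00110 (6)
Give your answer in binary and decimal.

Mask = ~(1 << 2) = 11011
Bit 2 of A is 1, so AND-ing with the mask clears it to 0.
  00110
& 11011
-------
  00010

Answer: 00010 (2)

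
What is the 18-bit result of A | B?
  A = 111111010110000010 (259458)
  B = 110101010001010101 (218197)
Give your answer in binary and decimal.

Apply | to each column (1 where either bit is 1):
  111111010110000010
| 110101010001010101
--------------------
  111111010111010111

Answer: 111111010111010111 (259543)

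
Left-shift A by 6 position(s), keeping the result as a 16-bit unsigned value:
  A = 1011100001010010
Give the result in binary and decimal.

Shift left by 6: drop the top 6 bit(s), append 6 zero(s) on the right.
  1011100001010010  ->  discard [101110], keep [0001010010], append 000000
= 0001010010000000

Answer: 0001010010000000 (5248)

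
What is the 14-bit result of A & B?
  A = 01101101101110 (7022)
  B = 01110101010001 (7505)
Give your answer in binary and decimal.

Apply & to each column (1 only where both bits are 1):
  01101101101110
& 01110101010001
----------------
  01100101000000

Answer: 01100101000000 (6464)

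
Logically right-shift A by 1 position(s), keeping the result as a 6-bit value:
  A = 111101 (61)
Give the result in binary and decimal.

Logical shift right by 1: drop the bottom 1 bit(s), prepend 1 zero(s) on the left.
  111101  ->  keep [11110], discard [1], prepend 0
= 011110

Answer: 011110 (30)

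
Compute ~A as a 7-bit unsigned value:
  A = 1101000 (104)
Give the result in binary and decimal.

Flip each bit (0->1, 1->0):
  1101000
  0010111

Answer: 0010111 (23)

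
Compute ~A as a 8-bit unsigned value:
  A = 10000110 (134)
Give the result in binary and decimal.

Flip each bit (0->1, 1->0):
  10000110
  01111001

Answer: 01111001 (121)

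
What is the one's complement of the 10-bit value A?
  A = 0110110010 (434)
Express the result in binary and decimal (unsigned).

Flip each bit (0->1, 1->0):
  0110110010
  1001001101

Answer: 1001001101 (589)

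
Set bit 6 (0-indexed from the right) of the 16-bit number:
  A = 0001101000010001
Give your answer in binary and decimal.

Mask = 1 << 6 = 0000000001000000
Bit 6 of A is 0, so OR-ing with the mask flips it to 1.
  0001101000010001
| 0000000001000000
------------------
  0001101001010001

Answer: 0001101001010001 (6737)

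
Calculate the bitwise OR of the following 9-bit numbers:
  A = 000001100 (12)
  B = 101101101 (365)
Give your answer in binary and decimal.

Apply | to each column (1 where either bit is 1):
  000001100
| 101101101
-----------
  101101101

Answer: 101101101 (365)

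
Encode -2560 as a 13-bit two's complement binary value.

1. Binary of +2560:  0101000000000
2. Invert bits:     1010111111111
3. Add 1:           1011000000000

Answer: 1011000000000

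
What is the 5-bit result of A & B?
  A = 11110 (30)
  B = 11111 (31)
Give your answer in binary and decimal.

Apply & to each column (1 only where both bits are 1):
  11110
& 11111
-------
  11110

Answer: 11110 (30)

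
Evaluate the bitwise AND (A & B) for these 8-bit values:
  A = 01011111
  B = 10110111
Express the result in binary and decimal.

Apply & to each column (1 only where both bits are 1):
  01011111
& 10110111
----------
  00010111

Answer: 00010111 (23)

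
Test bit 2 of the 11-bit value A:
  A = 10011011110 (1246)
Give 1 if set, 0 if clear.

Bit 2 is the 3rd from the right.
  10011011110
          ^
That bit is 1.

Answer: 1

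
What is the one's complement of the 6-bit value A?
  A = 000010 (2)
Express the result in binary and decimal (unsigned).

Flip each bit (0->1, 1->0):
  000010
  111101

Answer: 111101 (61)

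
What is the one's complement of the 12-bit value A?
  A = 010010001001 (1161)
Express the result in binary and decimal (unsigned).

Flip each bit (0->1, 1->0):
  010010001001
  101101110110

Answer: 101101110110 (2934)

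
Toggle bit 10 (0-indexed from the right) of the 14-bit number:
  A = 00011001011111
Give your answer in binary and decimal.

Mask = 1 << 10 = 00010000000000
Bit 10 of A is 1; XOR with the mask flips it to 0.
  00011001011111
^ 00010000000000
----------------
  00001001011111

Answer: 00001001011111 (607)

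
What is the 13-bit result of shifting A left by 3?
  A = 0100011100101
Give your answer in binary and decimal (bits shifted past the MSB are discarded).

Shift left by 3: drop the top 3 bit(s), append 3 zero(s) on the right.
  0100011100101  ->  discard [010], keep [0011100101], append 000
= 0011100101000

Answer: 0011100101000 (1832)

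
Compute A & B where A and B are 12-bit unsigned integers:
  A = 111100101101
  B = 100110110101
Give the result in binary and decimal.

Apply & to each column (1 only where both bits are 1):
  111100101101
& 100110110101
--------------
  100100100101

Answer: 100100100101 (2341)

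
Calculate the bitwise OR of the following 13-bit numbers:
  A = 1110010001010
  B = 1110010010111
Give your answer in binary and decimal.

Apply | to each column (1 where either bit is 1):
  1110010001010
| 1110010010111
---------------
  1110010011111

Answer: 1110010011111 (7327)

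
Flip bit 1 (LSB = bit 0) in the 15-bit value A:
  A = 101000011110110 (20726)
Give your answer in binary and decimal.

Mask = 1 << 1 = 000000000000010
Bit 1 of A is 1; XOR with the mask flips it to 0.
  101000011110110
^ 000000000000010
-----------------
  101000011110100

Answer: 101000011110100 (20724)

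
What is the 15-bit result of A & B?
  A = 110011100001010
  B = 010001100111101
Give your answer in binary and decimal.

Apply & to each column (1 only where both bits are 1):
  110011100001010
& 010001100111101
-----------------
  010001100001000

Answer: 010001100001000 (8968)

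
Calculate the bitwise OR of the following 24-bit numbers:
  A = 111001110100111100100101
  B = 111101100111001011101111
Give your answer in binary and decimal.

Apply | to each column (1 where either bit is 1):
  111001110100111100100101
| 111101100111001011101111
--------------------------
  111101110111111111101111

Answer: 111101110111111111101111 (16220143)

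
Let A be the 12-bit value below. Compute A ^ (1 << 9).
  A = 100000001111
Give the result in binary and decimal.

Mask = 1 << 9 = 001000000000
Bit 9 of A is 0; XOR with the mask flips it to 1.
  100000001111
^ 001000000000
--------------
  101000001111

Answer: 101000001111 (2575)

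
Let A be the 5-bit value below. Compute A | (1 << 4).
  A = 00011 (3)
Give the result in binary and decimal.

Mask = 1 << 4 = 10000
Bit 4 of A is 0, so OR-ing with the mask flips it to 1.
  00011
| 10000
-------
  10011

Answer: 10011 (19)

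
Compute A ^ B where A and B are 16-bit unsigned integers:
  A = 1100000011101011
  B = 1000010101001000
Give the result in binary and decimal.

Apply ^ to each column (1 where bits differ):
  1100000011101011
^ 1000010101001000
------------------
  0100010110100011

Answer: 0100010110100011 (17827)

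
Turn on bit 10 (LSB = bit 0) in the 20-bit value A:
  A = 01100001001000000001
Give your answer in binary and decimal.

Mask = 1 << 10 = 00000000010000000000
Bit 10 of A is 0, so OR-ing with the mask flips it to 1.
  01100001001000000001
| 00000000010000000000
----------------------
  01100001011000000001

Answer: 01100001011000000001 (398849)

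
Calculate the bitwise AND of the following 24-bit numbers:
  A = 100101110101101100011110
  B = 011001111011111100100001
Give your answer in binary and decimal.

Apply & to each column (1 only where both bits are 1):
  100101110101101100011110
& 011001111011111100100001
--------------------------
  000001110001101100000000

Answer: 000001110001101100000000 (465664)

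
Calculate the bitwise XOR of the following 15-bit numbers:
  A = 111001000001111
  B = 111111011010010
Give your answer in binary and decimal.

Apply ^ to each column (1 where bits differ):
  111001000001111
^ 111111011010010
-----------------
  000110011011101

Answer: 000110011011101 (3293)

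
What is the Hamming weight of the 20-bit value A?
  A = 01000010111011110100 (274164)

01000010111011110100
1-bits at positions (from bit 0 = LSB): 2, 4, 5, 6, 7, 9, 10, 11, 13, 18
Count = 10

Answer: 10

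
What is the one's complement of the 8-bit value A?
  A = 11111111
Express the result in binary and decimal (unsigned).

Flip each bit (0->1, 1->0):
  11111111
  00000000

Answer: 00000000 (0)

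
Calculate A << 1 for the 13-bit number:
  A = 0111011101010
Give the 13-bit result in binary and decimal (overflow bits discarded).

Shift left by 1: drop the top 1 bit(s), append 1 zero(s) on the right.
  0111011101010  ->  discard [0], keep [111011101010], append 0
= 1110111010100

Answer: 1110111010100 (7636)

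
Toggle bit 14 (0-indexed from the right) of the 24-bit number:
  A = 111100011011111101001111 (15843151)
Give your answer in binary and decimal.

Mask = 1 << 14 = 000000000100000000000000
Bit 14 of A is 0; XOR with the mask flips it to 1.
  111100011011111101001111
^ 000000000100000000000000
--------------------------
  111100011111111101001111

Answer: 111100011111111101001111 (15859535)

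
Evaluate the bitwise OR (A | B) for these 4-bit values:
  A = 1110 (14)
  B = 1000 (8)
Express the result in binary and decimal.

Apply | to each column (1 where either bit is 1):
  1110
| 1000
------
  1110

Answer: 1110 (14)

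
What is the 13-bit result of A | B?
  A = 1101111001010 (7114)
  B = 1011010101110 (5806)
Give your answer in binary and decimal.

Apply | to each column (1 where either bit is 1):
  1101111001010
| 1011010101110
---------------
  1111111101110

Answer: 1111111101110 (8174)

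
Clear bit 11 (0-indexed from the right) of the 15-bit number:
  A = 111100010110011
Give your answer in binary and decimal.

Mask = ~(1 << 11) = 111011111111111
Bit 11 of A is 1, so AND-ing with the mask clears it to 0.
  111100010110011
& 111011111111111
-----------------
  111000010110011

Answer: 111000010110011 (28851)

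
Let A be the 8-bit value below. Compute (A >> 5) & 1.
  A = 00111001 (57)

Bit 5 is the 6th from the right.
  00111001
    ^
That bit is 1.

Answer: 1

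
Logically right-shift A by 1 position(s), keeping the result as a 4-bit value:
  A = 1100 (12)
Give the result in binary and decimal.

Logical shift right by 1: drop the bottom 1 bit(s), prepend 1 zero(s) on the left.
  1100  ->  keep [110], discard [0], prepend 0
= 0110

Answer: 0110 (6)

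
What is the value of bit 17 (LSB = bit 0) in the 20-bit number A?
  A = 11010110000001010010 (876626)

Bit 17 is the 18th from the right.
  11010110000001010010
    ^
That bit is 0.

Answer: 0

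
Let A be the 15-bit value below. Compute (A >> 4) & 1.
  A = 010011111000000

Bit 4 is the 5th from the right.
  010011111000000
            ^
That bit is 0.

Answer: 0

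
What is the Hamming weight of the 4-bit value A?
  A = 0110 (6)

0110
1-bits at positions (from bit 0 = LSB): 1, 2
Count = 2

Answer: 2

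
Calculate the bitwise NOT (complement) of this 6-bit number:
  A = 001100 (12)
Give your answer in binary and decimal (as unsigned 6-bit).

Flip each bit (0->1, 1->0):
  001100
  110011

Answer: 110011 (51)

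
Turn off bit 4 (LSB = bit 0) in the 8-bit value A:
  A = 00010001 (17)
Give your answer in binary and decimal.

Mask = ~(1 << 4) = 11101111
Bit 4 of A is 1, so AND-ing with the mask clears it to 0.
  00010001
& 11101111
----------
  00000001

Answer: 00000001 (1)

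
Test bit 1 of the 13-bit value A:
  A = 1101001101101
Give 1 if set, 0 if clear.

Bit 1 is the 2nd from the right.
  1101001101101
             ^
That bit is 0.

Answer: 0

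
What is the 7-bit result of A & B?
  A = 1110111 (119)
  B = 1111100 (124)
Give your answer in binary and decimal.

Apply & to each column (1 only where both bits are 1):
  1110111
& 1111100
---------
  1110100

Answer: 1110100 (116)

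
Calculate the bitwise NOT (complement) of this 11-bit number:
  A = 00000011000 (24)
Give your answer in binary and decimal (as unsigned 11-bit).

Flip each bit (0->1, 1->0):
  00000011000
  11111100111

Answer: 11111100111 (2023)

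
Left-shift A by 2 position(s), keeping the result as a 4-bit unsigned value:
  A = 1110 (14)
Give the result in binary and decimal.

Shift left by 2: drop the top 2 bit(s), append 2 zero(s) on the right.
  1110  ->  discard [11], keep [10], append 00
= 1000

Answer: 1000 (8)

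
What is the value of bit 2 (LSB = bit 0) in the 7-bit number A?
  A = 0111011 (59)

Bit 2 is the 3rd from the right.
  0111011
      ^
That bit is 0.

Answer: 0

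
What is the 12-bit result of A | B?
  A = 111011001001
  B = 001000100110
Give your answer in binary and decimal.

Apply | to each column (1 where either bit is 1):
  111011001001
| 001000100110
--------------
  111011101111

Answer: 111011101111 (3823)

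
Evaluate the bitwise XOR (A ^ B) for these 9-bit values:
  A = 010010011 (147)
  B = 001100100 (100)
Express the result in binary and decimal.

Apply ^ to each column (1 where bits differ):
  010010011
^ 001100100
-----------
  011110111

Answer: 011110111 (247)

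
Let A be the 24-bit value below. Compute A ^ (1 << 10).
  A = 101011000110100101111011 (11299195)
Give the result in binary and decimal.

Mask = 1 << 10 = 000000000000010000000000
Bit 10 of A is 0; XOR with the mask flips it to 1.
  101011000110100101111011
^ 000000000000010000000000
--------------------------
  101011000110110101111011

Answer: 101011000110110101111011 (11300219)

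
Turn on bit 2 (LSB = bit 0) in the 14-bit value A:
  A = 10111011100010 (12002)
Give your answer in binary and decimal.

Mask = 1 << 2 = 00000000000100
Bit 2 of A is 0, so OR-ing with the mask flips it to 1.
  10111011100010
| 00000000000100
----------------
  10111011100110

Answer: 10111011100110 (12006)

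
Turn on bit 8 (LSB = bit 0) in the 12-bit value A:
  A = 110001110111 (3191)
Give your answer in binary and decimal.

Mask = 1 << 8 = 000100000000
Bit 8 of A is 0, so OR-ing with the mask flips it to 1.
  110001110111
| 000100000000
--------------
  110101110111

Answer: 110101110111 (3447)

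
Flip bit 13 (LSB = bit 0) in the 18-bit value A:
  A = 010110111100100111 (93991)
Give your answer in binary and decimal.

Mask = 1 << 13 = 000010000000000000
Bit 13 of A is 1; XOR with the mask flips it to 0.
  010110111100100111
^ 000010000000000000
--------------------
  010100111100100111

Answer: 010100111100100111 (85799)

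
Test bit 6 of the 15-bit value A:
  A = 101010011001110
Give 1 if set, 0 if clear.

Bit 6 is the 7th from the right.
  101010011001110
          ^
That bit is 1.

Answer: 1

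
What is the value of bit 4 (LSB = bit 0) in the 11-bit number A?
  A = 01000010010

Bit 4 is the 5th from the right.
  01000010010
        ^
That bit is 1.

Answer: 1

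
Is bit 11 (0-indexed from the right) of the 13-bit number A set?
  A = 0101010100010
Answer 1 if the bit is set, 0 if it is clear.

Bit 11 is the 12th from the right.
  0101010100010
   ^
That bit is 1.

Answer: 1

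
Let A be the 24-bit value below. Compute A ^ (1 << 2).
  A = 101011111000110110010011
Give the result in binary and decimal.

Mask = 1 << 2 = 000000000000000000000100
Bit 2 of A is 0; XOR with the mask flips it to 1.
  101011111000110110010011
^ 000000000000000000000100
--------------------------
  101011111000110110010111

Answer: 101011111000110110010111 (11505047)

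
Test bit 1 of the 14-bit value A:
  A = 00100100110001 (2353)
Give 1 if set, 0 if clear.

Bit 1 is the 2nd from the right.
  00100100110001
              ^
That bit is 0.

Answer: 0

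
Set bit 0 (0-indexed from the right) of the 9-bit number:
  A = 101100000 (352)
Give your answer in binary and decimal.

Mask = 1 << 0 = 000000001
Bit 0 of A is 0, so OR-ing with the mask flips it to 1.
  101100000
| 000000001
-----------
  101100001

Answer: 101100001 (353)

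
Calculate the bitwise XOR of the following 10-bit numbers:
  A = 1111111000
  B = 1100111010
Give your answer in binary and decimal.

Apply ^ to each column (1 where bits differ):
  1111111000
^ 1100111010
------------
  0011000010

Answer: 0011000010 (194)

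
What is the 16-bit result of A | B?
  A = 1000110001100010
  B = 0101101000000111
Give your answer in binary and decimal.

Apply | to each column (1 where either bit is 1):
  1000110001100010
| 0101101000000111
------------------
  1101111001100111

Answer: 1101111001100111 (56935)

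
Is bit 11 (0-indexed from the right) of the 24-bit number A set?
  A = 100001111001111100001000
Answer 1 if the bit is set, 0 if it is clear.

Bit 11 is the 12th from the right.
  100001111001111100001000
              ^
That bit is 1.

Answer: 1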